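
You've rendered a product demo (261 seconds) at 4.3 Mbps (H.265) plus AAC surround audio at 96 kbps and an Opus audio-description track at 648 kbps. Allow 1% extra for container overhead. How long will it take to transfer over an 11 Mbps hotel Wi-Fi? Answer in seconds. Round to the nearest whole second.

Audio total: 96 + 648 = 744 kbps = 0.744 Mbps.
Total bitrate: 5.044 Mbps.
File: 5.044 Mbps × 261 s = 1316.5 Mb.
With 1% container overhead: ×1.01. → 1329.6 Mb.
At 11 Mbps: 1329.6 / 11 = 120.9 s ≈ 121 seconds.

121 seconds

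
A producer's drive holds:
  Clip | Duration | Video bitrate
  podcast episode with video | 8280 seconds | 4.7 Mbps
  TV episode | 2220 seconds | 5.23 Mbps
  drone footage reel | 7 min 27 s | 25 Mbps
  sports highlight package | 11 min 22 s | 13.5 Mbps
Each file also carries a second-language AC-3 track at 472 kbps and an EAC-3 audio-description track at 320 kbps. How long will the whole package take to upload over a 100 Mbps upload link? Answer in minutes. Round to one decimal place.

13.4 minutes

Audio total: 472 + 320 = 792 kbps = 0.792 Mbps.
podcast episode with video: 5.492 Mbps × 8280 s = 45473.8 Mb
TV episode: 6.022 Mbps × 2220 s = 13368.8 Mb
drone footage reel: 25.792 Mbps × 447 s = 11529.0 Mb
sports highlight package: 14.292 Mbps × 682 s = 9747.1 Mb
Total: 80118.8 Mb = 10014.8 MB.
At 100 Mbps: 80118.8 / 100 = 801 s ≈ 13.4 minutes.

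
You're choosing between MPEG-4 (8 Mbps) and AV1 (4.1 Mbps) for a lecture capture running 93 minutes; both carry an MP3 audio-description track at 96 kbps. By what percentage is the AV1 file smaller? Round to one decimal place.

93 min = 5580 s
Audio: 96 kbps = 0.096 Mbps.
MPEG-4: 8.096 Mbps × 5580 s = 45175.7 Mb = 5.647 GB.
AV1: 4.196 Mbps × 5580 s = 23413.7 Mb = 2.927 GB.
Reduction: (1 − 2.927/5.647) × 100 = 48.17%.

48.2%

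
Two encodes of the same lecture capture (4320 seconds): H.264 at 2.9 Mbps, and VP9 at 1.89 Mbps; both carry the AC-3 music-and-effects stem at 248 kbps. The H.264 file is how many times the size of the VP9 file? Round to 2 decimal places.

Audio: 248 kbps = 0.248 Mbps.
H.264: 3.148 Mbps × 4320 s = 13599.4 Mb = 1.700 GB.
VP9: 2.138 Mbps × 4320 s = 9236.2 Mb = 1.155 GB.
Ratio: 1.700 / 1.155 = 1.472.

1.47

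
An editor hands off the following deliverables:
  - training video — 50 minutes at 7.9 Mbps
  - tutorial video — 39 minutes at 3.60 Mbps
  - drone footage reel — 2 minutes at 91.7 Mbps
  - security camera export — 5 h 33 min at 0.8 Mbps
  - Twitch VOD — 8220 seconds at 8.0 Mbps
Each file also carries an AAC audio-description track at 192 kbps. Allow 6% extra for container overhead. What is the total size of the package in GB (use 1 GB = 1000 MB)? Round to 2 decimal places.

17.40 GB

Audio: 192 kbps = 0.192 Mbps.
training video: 8.092 Mbps × 3000 s × 1.06 = 25732.6 Mb
tutorial video: 3.792 Mbps × 2340 s × 1.06 = 9405.7 Mb
drone footage reel: 91.892 Mbps × 120 s × 1.06 = 11688.7 Mb
security camera export: 0.992 Mbps × 19980 s × 1.06 = 21009.4 Mb
Twitch VOD: 8.192 Mbps × 8220 s × 1.06 = 71378.5 Mb
Total: 139214.8 Mb = 17401.9 MB.
= 17.40 GB.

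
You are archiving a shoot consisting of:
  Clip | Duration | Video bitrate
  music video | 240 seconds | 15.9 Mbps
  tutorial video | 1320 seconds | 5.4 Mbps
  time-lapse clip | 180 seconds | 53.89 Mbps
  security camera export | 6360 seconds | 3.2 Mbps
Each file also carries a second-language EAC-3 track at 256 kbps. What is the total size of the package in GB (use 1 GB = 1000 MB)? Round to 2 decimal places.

Audio: 256 kbps = 0.256 Mbps.
music video: 16.156 Mbps × 240 s = 3877.4 Mb
tutorial video: 5.656 Mbps × 1320 s = 7465.9 Mb
time-lapse clip: 54.146 Mbps × 180 s = 9746.3 Mb
security camera export: 3.456 Mbps × 6360 s = 21980.2 Mb
Total: 43069.8 Mb = 5383.7 MB.
= 5.384 GB.

5.38 GB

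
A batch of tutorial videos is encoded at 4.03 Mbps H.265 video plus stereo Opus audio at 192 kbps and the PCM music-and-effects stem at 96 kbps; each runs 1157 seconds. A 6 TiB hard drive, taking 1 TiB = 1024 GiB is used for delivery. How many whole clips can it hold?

Audio total: 192 + 96 = 288 kbps = 0.288 Mbps.
Total bitrate: 4.318 Mbps.
Per item: 4.318 Mbps × 1157 s = 4,996 Mb = 624.5 MB.
Capacity: 6 TiB = 52,776,558 Mb; 10563.92 items → 10563 complete.

10563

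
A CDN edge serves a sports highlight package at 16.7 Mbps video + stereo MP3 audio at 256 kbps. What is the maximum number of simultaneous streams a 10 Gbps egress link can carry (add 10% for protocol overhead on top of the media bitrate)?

Audio: 256 kbps = 0.256 Mbps.
Per-viewer media rate: 16.956 Mbps.
On the wire with 10% overhead: 18.652 Mbps.
10 Gbps = 10,000 Mbps; 10,000 / 18.652 = 536.15 → 536 viewers.

536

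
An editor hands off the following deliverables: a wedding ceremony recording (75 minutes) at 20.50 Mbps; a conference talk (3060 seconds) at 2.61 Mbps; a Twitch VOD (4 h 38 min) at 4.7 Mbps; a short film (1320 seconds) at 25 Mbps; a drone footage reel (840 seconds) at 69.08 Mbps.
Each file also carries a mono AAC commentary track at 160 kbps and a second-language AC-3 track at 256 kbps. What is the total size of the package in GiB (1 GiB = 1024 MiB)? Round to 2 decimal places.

Audio total: 160 + 256 = 416 kbps = 0.416 Mbps.
wedding ceremony recording: 20.916 Mbps × 4500 s = 94122.0 Mb
conference talk: 3.026 Mbps × 3060 s = 9259.6 Mb
Twitch VOD: 5.116 Mbps × 16680 s = 85334.9 Mb
short film: 25.416 Mbps × 1320 s = 33549.1 Mb
drone footage reel: 69.496 Mbps × 840 s = 58376.6 Mb
Total: 280642.2 Mb = 35080.3 MB.
= 32.67 GiB.

32.67 GiB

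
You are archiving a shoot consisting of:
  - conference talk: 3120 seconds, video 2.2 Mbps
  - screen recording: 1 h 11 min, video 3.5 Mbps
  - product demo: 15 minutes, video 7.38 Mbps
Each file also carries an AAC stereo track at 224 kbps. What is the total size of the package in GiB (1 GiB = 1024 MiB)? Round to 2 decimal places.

Audio: 224 kbps = 0.224 Mbps.
conference talk: 2.424 Mbps × 3120 s = 7562.9 Mb
screen recording: 3.724 Mbps × 4260 s = 15864.2 Mb
product demo: 7.604 Mbps × 900 s = 6843.6 Mb
Total: 30270.7 Mb = 3783.8 MB.
= 3.524 GiB.

3.52 GiB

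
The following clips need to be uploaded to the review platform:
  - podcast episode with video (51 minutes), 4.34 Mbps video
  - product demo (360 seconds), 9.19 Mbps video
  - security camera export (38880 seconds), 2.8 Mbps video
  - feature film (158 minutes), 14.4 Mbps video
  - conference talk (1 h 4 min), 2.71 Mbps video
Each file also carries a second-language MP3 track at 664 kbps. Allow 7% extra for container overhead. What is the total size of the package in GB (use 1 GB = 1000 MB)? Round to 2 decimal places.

41.37 GB

Audio: 664 kbps = 0.664 Mbps.
podcast episode with video: 5.004 Mbps × 3060 s × 1.07 = 16384.1 Mb
product demo: 9.854 Mbps × 360 s × 1.07 = 3795.8 Mb
security camera export: 3.464 Mbps × 38880 s × 1.07 = 144107.9 Mb
feature film: 15.064 Mbps × 9480 s × 1.07 = 152803.2 Mb
conference talk: 3.374 Mbps × 3840 s × 1.07 = 13863.1 Mb
Total: 330954.1 Mb = 41369.3 MB.
= 41.37 GB.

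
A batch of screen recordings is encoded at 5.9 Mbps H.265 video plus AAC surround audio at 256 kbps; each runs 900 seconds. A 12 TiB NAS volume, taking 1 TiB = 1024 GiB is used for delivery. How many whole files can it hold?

Audio: 256 kbps = 0.256 Mbps.
Total bitrate: 6.156 Mbps.
Per item: 6.156 Mbps × 900 s = 5,540 Mb = 692.5 MB.
Capacity: 12 TiB = 105,553,116 Mb; 19051.53 items → 19051 complete.

19051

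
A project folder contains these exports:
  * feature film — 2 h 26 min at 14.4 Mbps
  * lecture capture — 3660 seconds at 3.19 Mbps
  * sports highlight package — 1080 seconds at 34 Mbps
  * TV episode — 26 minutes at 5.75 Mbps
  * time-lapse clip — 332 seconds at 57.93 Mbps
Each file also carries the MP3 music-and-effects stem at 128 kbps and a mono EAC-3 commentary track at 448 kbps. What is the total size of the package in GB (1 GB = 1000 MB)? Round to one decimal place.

Audio total: 128 + 448 = 576 kbps = 0.576 Mbps.
feature film: 14.976 Mbps × 8760 s = 131189.8 Mb
lecture capture: 3.766 Mbps × 3660 s = 13783.6 Mb
sports highlight package: 34.576 Mbps × 1080 s = 37342.1 Mb
TV episode: 6.326 Mbps × 1560 s = 9868.6 Mb
time-lapse clip: 58.506 Mbps × 332 s = 19424.0 Mb
Total: 211608.0 Mb = 26451.0 MB.
= 26.45 GB.

26.5 GB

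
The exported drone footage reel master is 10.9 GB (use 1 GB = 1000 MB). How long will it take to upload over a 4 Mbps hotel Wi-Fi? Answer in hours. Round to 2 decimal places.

File: 10.9 GB = 87200.0 Mb.
At 4 Mbps: 87200.0 / 4 = 21800.0 s ≈ 6.06 hours.

6.06 hours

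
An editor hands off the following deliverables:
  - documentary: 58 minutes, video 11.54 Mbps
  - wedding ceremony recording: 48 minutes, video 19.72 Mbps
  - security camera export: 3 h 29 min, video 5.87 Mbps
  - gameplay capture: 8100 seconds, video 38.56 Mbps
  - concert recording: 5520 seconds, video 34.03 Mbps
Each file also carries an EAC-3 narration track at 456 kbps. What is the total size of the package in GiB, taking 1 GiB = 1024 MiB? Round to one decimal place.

Audio: 456 kbps = 0.456 Mbps.
documentary: 11.996 Mbps × 3480 s = 41746.1 Mb
wedding ceremony recording: 20.176 Mbps × 2880 s = 58106.9 Mb
security camera export: 6.326 Mbps × 12540 s = 79328.0 Mb
gameplay capture: 39.016 Mbps × 8100 s = 316029.6 Mb
concert recording: 34.486 Mbps × 5520 s = 190362.7 Mb
Total: 685573.3 Mb = 85696.7 MB.
= 79.81 GiB.

79.8 GiB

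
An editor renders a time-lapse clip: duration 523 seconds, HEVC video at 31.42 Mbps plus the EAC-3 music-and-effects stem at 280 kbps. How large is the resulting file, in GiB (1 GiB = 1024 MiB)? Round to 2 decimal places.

Audio: 280 kbps = 0.280 Mbps.
Total bitrate: 31.42 + 0.280 = 31.700 Mbps.
Stream data: 31.700 Mbps × 523 s = 16579.1 Mb.
16,579 Mb = 2,072,387,500 bytes ÷ 1,073,741,824 = 1.930 GiB.

1.93 GiB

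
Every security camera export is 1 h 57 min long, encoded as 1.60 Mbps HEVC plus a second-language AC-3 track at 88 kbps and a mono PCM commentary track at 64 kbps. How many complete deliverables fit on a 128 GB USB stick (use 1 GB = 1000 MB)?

83

1 h 57 min = 117 min = 7020 s
Audio total: 88 + 64 = 152 kbps = 0.152 Mbps.
Total bitrate: 1.752 Mbps.
Per item: 1.752 Mbps × 7020 s = 12,299 Mb = 1,537 MB.
Capacity: 128 GB = 1,024,000 Mb; 83.26 items → 83 complete.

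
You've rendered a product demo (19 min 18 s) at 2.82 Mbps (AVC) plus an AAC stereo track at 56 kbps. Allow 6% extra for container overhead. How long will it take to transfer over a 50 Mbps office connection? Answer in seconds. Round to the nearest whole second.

71 seconds

19 min 18 s = 1158 s
Audio: 56 kbps = 0.056 Mbps.
Total bitrate: 2.876 Mbps.
File: 2.876 Mbps × 1158 s = 3330.4 Mb.
With 6% container overhead: ×1.06. → 3530.2 Mb.
At 50 Mbps: 3530.2 / 50 = 70.6 s ≈ 70.6 seconds.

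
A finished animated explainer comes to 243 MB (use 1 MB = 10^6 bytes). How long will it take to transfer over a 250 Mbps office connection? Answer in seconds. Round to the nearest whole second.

8 seconds

File: 243 MB = 1944.0 Mb.
At 250 Mbps: 1944.0 / 250 = 7.8 s ≈ 7.78 seconds.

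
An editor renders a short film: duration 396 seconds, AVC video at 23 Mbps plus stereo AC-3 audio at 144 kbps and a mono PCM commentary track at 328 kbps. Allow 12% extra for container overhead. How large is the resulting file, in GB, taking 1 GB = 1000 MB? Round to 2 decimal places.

1.30 GB

Audio total: 144 + 328 = 472 kbps = 0.472 Mbps.
Total bitrate: 23 + 0.472 = 23.472 Mbps.
Stream data: 23.472 Mbps × 396 s = 9294.9 Mb.
With 12% container overhead: ×1.12.
10,410 Mb ÷ 8 = 1,301 MB → 1.301 GB.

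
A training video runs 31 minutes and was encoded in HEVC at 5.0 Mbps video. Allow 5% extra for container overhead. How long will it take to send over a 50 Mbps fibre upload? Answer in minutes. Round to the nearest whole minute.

3 minutes

31 min = 1860 s
File: 5.000 Mbps × 1860 s = 9300.0 Mb.
With 5% container overhead: ×1.05. → 9765.0 Mb.
At 50 Mbps: 9765.0 / 50 = 195.3 s ≈ 3.25 minutes.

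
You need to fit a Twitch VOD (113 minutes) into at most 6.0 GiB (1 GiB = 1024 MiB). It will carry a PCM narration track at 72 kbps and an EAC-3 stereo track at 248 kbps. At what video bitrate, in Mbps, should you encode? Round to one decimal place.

Budget: 6.0 GiB = 51539.6 Mb.
113 min = 6780 s
Total bitrate budget: 51539.6 Mb / 6780 s = 7.602 Mbps.
Audio total: 72 + 248 = 320 kbps = 0.320 Mbps.
Video: 7.602 − 0.320 = 7.282 Mbps.

7.3 Mbps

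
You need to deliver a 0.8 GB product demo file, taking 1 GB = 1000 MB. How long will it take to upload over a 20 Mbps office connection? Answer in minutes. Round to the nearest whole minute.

5 minutes

File: 0.8 GB = 6400.0 Mb.
At 20 Mbps: 6400.0 / 20 = 320.0 s ≈ 5.33 minutes.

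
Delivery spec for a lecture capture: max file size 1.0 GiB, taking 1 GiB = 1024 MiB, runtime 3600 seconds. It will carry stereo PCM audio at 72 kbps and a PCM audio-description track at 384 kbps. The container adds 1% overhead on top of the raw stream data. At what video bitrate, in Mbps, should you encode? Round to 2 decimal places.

1.91 Mbps

Budget: 1.0 GiB = 8589.9 Mb.
Stream payload after overhead: 8589.9 / 1.01 = 8504.9 Mb.
Total bitrate budget: 8504.9 Mb / 3600 s = 2.362 Mbps.
Audio total: 72 + 384 = 456 kbps = 0.456 Mbps.
Video: 2.362 − 0.456 = 1.906 Mbps.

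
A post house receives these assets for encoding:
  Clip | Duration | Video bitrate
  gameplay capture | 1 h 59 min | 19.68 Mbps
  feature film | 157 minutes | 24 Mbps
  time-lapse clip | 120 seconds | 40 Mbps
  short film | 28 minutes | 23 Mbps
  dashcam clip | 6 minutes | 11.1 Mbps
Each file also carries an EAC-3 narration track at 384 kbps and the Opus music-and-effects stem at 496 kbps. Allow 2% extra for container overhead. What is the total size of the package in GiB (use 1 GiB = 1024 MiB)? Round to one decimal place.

51.1 GiB

Audio total: 384 + 496 = 880 kbps = 0.880 Mbps.
gameplay capture: 20.560 Mbps × 7140 s × 1.02 = 149734.4 Mb
feature film: 24.880 Mbps × 9420 s × 1.02 = 239057.0 Mb
time-lapse clip: 40.880 Mbps × 120 s × 1.02 = 5003.7 Mb
short film: 23.880 Mbps × 1680 s × 1.02 = 40920.8 Mb
dashcam clip: 11.980 Mbps × 360 s × 1.02 = 4399.1 Mb
Total: 439114.9 Mb = 54889.4 MB.
= 51.12 GiB.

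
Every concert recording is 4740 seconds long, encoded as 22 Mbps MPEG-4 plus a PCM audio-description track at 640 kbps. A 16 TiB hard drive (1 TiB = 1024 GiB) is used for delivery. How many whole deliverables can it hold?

Audio: 640 kbps = 0.640 Mbps.
Total bitrate: 22.640 Mbps.
Per item: 22.640 Mbps × 4740 s = 107,314 Mb = 13,414 MB.
Capacity: 16 TiB = 140,737,488 Mb; 1311.46 items → 1311 complete.

1311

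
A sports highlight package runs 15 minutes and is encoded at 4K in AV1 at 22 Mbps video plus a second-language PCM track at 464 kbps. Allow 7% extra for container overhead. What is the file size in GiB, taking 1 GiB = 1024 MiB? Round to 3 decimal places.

2.518 GiB

15 min = 900 s
Audio: 464 kbps = 0.464 Mbps.
Total bitrate: 22 + 0.464 = 22.464 Mbps.
Stream data: 22.464 Mbps × 900 s = 20217.6 Mb.
With 7% container overhead: ×1.07.
21,633 Mb = 2,704,104,000 bytes ÷ 1,073,741,824 = 2.518 GiB.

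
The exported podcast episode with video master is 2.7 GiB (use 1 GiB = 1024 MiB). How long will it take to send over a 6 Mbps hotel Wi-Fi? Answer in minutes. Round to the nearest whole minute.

File: 2.7 GiB = 23192.8 Mb.
At 6 Mbps: 23192.8 / 6 = 3865.5 s ≈ 64.4 minutes.

64 minutes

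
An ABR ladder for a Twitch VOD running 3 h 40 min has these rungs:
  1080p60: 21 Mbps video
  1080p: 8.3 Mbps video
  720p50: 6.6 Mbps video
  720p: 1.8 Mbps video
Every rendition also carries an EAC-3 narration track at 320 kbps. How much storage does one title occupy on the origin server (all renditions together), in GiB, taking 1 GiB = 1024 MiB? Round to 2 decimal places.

3 h 40 min = 220 min = 13200 s
Audio: 320 kbps = 0.320 Mbps.
Sum of rendition bitrates: (21+0.320) + (8.3+0.320) + (6.6+0.320) + (1.8+0.320) = 38.980 Mbps.
× 13200 s = 514,536 Mb = 64,317 MB = 59.90 GiB.

59.90 GiB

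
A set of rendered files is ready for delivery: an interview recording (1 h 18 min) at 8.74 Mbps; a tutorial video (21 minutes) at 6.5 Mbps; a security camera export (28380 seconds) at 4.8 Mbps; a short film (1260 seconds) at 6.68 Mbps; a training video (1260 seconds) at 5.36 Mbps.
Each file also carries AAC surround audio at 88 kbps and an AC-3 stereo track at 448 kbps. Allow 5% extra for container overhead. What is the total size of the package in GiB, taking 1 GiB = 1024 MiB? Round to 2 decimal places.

Audio total: 88 + 448 = 536 kbps = 0.536 Mbps.
interview recording: 9.276 Mbps × 4680 s × 1.05 = 45582.3 Mb
tutorial video: 7.036 Mbps × 1260 s × 1.05 = 9308.6 Mb
security camera export: 5.336 Mbps × 28380 s × 1.05 = 159007.5 Mb
short film: 7.216 Mbps × 1260 s × 1.05 = 9546.8 Mb
training video: 5.896 Mbps × 1260 s × 1.05 = 7800.4 Mb
Total: 231245.5 Mb = 28905.7 MB.
= 26.92 GiB.

26.92 GiB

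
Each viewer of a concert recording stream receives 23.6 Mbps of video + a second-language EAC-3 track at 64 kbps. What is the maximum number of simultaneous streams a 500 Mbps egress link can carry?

21

Audio: 64 kbps = 0.064 Mbps.
Per-viewer media rate: 23.664 Mbps.
500 Mbps = 500.0 Mbps; 500.0 / 23.664 = 21.13 → 21 viewers.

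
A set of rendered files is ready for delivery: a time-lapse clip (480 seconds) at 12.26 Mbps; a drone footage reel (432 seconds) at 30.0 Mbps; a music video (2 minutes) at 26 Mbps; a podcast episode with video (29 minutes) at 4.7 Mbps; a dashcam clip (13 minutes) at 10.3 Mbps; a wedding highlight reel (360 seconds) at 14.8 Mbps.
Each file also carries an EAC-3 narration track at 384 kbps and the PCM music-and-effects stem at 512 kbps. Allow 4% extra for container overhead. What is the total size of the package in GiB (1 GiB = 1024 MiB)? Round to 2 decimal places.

5.69 GiB

Audio total: 384 + 512 = 896 kbps = 0.896 Mbps.
time-lapse clip: 13.156 Mbps × 480 s × 1.04 = 6567.5 Mb
drone footage reel: 30.896 Mbps × 432 s × 1.04 = 13881.0 Mb
music video: 26.896 Mbps × 120 s × 1.04 = 3356.6 Mb
podcast episode with video: 5.596 Mbps × 1740 s × 1.04 = 10126.5 Mb
dashcam clip: 11.196 Mbps × 780 s × 1.04 = 9082.2 Mb
wedding highlight reel: 15.696 Mbps × 360 s × 1.04 = 5876.6 Mb
Total: 48890.4 Mb = 6111.3 MB.
= 5.692 GiB.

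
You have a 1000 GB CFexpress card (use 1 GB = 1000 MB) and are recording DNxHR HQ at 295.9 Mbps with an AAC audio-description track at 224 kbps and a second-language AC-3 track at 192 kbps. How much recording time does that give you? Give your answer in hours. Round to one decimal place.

Audio total: 224 + 192 = 416 kbps = 0.416 Mbps.
Total bitrate: 295.9 + 0.416 = 296.316 Mbps.
Capacity: 1000 GB = 8,000,000 Mb.
Recording time: 8,000,000 / 296.316 = 26,998 s ≈ 7.50 hours.

7.5 hours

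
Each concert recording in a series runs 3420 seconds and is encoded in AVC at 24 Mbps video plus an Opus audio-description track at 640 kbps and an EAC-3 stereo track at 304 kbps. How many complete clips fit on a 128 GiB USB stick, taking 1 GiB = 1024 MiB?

12

Audio total: 640 + 304 = 944 kbps = 0.944 Mbps.
Total bitrate: 24.944 Mbps.
Per item: 24.944 Mbps × 3420 s = 85,308 Mb = 10,664 MB.
Capacity: 128 GiB = 1,099,512 Mb; 12.89 items → 12 complete.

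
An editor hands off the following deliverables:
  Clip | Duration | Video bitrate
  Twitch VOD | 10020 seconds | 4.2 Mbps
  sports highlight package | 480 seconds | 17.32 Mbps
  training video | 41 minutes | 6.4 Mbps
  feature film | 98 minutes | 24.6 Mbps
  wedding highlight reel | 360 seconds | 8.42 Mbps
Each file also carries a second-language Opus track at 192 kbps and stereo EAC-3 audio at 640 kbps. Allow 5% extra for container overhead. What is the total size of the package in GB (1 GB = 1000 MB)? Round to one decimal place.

Audio total: 192 + 640 = 832 kbps = 0.832 Mbps.
Twitch VOD: 5.032 Mbps × 10020 s × 1.05 = 52941.7 Mb
sports highlight package: 18.152 Mbps × 480 s × 1.05 = 9148.6 Mb
training video: 7.232 Mbps × 2460 s × 1.05 = 18680.3 Mb
feature film: 25.432 Mbps × 5880 s × 1.05 = 157017.2 Mb
wedding highlight reel: 9.252 Mbps × 360 s × 1.05 = 3497.3 Mb
Total: 241285.0 Mb = 30160.6 MB.
= 30.16 GB.

30.2 GB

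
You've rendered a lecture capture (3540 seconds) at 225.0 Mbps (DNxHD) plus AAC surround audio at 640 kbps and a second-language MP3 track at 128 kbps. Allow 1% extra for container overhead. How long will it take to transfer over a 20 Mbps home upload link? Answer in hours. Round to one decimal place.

11.2 hours

Audio total: 640 + 128 = 768 kbps = 0.768 Mbps.
Total bitrate: 225.768 Mbps.
File: 225.768 Mbps × 3540 s = 799218.7 Mb.
With 1% container overhead: ×1.01. → 807210.9 Mb.
At 20 Mbps: 807210.9 / 20 = 40360.5 s ≈ 11.2 hours.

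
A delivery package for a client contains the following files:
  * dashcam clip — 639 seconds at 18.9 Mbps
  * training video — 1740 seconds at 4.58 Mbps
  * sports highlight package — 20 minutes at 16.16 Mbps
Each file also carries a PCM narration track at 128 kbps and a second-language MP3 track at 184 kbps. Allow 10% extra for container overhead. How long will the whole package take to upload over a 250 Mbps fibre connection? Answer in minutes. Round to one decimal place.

Audio total: 128 + 184 = 312 kbps = 0.312 Mbps.
dashcam clip: 19.212 Mbps × 639 s × 1.10 = 13504.1 Mb
training video: 4.892 Mbps × 1740 s × 1.10 = 9363.3 Mb
sports highlight package: 16.472 Mbps × 1200 s × 1.10 = 21743.0 Mb
Total: 44610.4 Mb = 5576.3 MB.
At 250 Mbps: 44610.4 / 250 = 178 s ≈ 2.97 minutes.

3.0 minutes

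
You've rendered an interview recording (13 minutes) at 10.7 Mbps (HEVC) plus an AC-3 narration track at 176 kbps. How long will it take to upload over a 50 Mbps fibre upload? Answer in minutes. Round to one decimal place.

2.8 minutes

13 min = 780 s
Audio: 176 kbps = 0.176 Mbps.
Total bitrate: 10.876 Mbps.
File: 10.876 Mbps × 780 s = 8483.3 Mb.
At 50 Mbps: 8483.3 / 50 = 169.7 s ≈ 2.83 minutes.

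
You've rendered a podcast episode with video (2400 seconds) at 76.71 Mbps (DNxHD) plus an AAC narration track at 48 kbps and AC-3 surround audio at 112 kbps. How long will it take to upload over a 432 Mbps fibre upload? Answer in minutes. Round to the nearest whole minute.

7 minutes

Audio total: 48 + 112 = 160 kbps = 0.160 Mbps.
Total bitrate: 76.870 Mbps.
File: 76.870 Mbps × 2400 s = 184488.0 Mb.
At 432 Mbps: 184488.0 / 432 = 427.1 s ≈ 7.12 minutes.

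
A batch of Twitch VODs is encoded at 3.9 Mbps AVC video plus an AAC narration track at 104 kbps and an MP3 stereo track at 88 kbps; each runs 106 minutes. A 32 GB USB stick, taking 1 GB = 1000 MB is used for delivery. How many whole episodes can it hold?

106 min = 6360 s
Audio total: 104 + 88 = 192 kbps = 0.192 Mbps.
Total bitrate: 4.092 Mbps.
Per item: 4.092 Mbps × 6360 s = 26,025 Mb = 3,253 MB.
Capacity: 32 GB = 256,000 Mb; 9.84 items → 9 complete.

9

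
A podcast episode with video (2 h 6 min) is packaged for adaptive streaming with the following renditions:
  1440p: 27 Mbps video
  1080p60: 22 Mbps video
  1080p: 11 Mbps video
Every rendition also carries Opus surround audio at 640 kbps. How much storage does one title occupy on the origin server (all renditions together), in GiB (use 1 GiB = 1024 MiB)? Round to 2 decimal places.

2 h 6 min = 126 min = 7560 s
Audio: 640 kbps = 0.640 Mbps.
Sum of rendition bitrates: (27+0.640) + (22+0.640) + (11+0.640) = 61.920 Mbps.
× 7560 s = 468,115 Mb = 58,514 MB = 54.50 GiB.

54.50 GiB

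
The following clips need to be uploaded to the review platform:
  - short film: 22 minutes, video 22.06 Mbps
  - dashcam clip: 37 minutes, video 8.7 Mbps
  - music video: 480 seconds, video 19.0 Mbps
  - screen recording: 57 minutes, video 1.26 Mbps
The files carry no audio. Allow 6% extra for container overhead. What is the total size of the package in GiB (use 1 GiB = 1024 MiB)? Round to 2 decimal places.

short film: 22.060 Mbps × 1320 s × 1.06 = 30866.4 Mb
dashcam clip: 8.700 Mbps × 2220 s × 1.06 = 20472.8 Mb
music video: 19.000 Mbps × 480 s × 1.06 = 9667.2 Mb
screen recording: 1.260 Mbps × 3420 s × 1.06 = 4567.8 Mb
Total: 65574.1 Mb = 8196.8 MB.
= 7.634 GiB.

7.63 GiB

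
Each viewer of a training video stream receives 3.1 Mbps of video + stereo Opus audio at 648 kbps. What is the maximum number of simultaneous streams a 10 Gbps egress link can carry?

Audio: 648 kbps = 0.648 Mbps.
Per-viewer media rate: 3.748 Mbps.
10 Gbps = 10,000 Mbps; 10,000 / 3.748 = 2668.09 → 2668 viewers.

2668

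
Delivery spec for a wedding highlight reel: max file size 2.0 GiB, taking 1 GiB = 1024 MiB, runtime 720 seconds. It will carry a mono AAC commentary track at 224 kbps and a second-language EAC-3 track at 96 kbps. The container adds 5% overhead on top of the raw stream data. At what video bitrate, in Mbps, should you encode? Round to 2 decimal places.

Budget: 2.0 GiB = 17179.9 Mb.
Stream payload after overhead: 17179.9 / 1.05 = 16361.8 Mb.
Total bitrate budget: 16361.8 Mb / 720 s = 22.725 Mbps.
Audio total: 224 + 96 = 320 kbps = 0.320 Mbps.
Video: 22.725 − 0.320 = 22.405 Mbps.

22.40 Mbps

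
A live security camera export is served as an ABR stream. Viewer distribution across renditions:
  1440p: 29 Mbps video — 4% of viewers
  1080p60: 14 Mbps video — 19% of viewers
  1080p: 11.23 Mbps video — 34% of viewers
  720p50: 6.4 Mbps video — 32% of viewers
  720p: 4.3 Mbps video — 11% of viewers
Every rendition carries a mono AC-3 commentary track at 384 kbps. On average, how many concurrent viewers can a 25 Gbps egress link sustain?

Audio: 384 kbps = 0.384 Mbps.
Average per-viewer bitrate: 0.04×29.384 + 0.19×14.384 + 0.34×11.614 + 0.32×6.784 + 0.11×4.684 = 10.543 Mbps.
25 Gbps = 25,000 Mbps; 25,000 / 10.543 = 2371.20 → 2371.

2371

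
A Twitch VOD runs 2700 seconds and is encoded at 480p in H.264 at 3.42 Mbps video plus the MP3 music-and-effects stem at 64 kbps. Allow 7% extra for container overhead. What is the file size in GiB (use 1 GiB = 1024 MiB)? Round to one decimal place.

1.2 GiB

Audio: 64 kbps = 0.064 Mbps.
Total bitrate: 3.42 + 0.064 = 3.484 Mbps.
Stream data: 3.484 Mbps × 2700 s = 9406.8 Mb.
With 7% container overhead: ×1.07.
10,065 Mb = 1,258,159,500 bytes ÷ 1,073,741,824 = 1.172 GiB.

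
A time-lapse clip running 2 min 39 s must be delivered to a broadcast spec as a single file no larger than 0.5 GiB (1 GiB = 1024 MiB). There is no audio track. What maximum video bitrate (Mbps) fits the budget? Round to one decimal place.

Budget: 0.5 GiB = 4295.0 Mb.
2 min 39 s = 159 s
Total bitrate budget: 4295.0 Mb / 159 s = 27.012 Mbps.

27.0 Mbps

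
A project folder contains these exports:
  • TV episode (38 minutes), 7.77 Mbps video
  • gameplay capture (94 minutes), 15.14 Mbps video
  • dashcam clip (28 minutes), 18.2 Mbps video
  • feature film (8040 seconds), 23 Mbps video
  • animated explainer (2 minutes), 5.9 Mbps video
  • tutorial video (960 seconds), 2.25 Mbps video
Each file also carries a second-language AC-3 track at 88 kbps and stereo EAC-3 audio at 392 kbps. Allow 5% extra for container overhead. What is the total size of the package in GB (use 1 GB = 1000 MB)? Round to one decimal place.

Audio total: 88 + 392 = 480 kbps = 0.480 Mbps.
TV episode: 8.250 Mbps × 2280 s × 1.05 = 19750.5 Mb
gameplay capture: 15.620 Mbps × 5640 s × 1.05 = 92501.6 Mb
dashcam clip: 18.680 Mbps × 1680 s × 1.05 = 32951.5 Mb
feature film: 23.480 Mbps × 8040 s × 1.05 = 198218.2 Mb
animated explainer: 6.380 Mbps × 120 s × 1.05 = 803.9 Mb
tutorial video: 2.730 Mbps × 960 s × 1.05 = 2751.8 Mb
Total: 346977.5 Mb = 43372.2 MB.
= 43.37 GB.

43.4 GB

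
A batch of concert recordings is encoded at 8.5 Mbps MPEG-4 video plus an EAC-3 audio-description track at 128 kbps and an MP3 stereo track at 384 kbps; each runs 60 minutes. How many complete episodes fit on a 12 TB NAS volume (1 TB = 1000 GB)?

2959

60 min = 3600 s
Audio total: 128 + 384 = 512 kbps = 0.512 Mbps.
Total bitrate: 9.012 Mbps.
Per item: 9.012 Mbps × 3600 s = 32,443 Mb = 4,055 MB.
Capacity: 12 TB = 96,000,000 Mb; 2959.02 items → 2959 complete.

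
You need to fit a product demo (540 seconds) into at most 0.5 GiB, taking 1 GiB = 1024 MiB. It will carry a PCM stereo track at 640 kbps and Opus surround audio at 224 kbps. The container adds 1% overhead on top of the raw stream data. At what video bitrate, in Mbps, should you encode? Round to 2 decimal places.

Budget: 0.5 GiB = 4295.0 Mb.
Stream payload after overhead: 4295.0 / 1.01 = 4252.4 Mb.
Total bitrate budget: 4252.4 Mb / 540 s = 7.875 Mbps.
Audio total: 640 + 224 = 864 kbps = 0.864 Mbps.
Video: 7.875 − 0.864 = 7.011 Mbps.

7.01 Mbps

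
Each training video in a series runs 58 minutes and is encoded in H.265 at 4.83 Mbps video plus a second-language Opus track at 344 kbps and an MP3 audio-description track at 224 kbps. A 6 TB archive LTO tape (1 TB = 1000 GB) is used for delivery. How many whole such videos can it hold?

58 min = 3480 s
Audio total: 344 + 224 = 568 kbps = 0.568 Mbps.
Total bitrate: 5.398 Mbps.
Per item: 5.398 Mbps × 3480 s = 18,785 Mb = 2,348 MB.
Capacity: 6 TB = 48,000,000 Mb; 2555.22 items → 2555 complete.

2555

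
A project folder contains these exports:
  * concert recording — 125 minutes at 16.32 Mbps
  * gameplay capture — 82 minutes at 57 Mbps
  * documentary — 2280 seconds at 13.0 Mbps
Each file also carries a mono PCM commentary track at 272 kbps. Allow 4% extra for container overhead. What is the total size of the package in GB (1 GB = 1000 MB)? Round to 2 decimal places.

56.74 GB

Audio: 272 kbps = 0.272 Mbps.
concert recording: 16.592 Mbps × 7500 s × 1.04 = 129417.6 Mb
gameplay capture: 57.272 Mbps × 4920 s × 1.04 = 293049.4 Mb
documentary: 13.272 Mbps × 2280 s × 1.04 = 31470.6 Mb
Total: 453937.5 Mb = 56742.2 MB.
= 56.74 GB.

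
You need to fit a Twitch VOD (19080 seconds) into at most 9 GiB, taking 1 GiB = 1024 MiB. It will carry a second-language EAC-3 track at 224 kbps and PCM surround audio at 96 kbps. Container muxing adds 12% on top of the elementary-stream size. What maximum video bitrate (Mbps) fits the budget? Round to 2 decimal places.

3.30 Mbps

Budget: 9 GiB = 77309.4 Mb.
Stream payload after overhead: 77309.4 / 1.12 = 69026.3 Mb.
Total bitrate budget: 69026.3 Mb / 19080 s = 3.618 Mbps.
Audio total: 224 + 96 = 320 kbps = 0.320 Mbps.
Video: 3.618 − 0.320 = 3.298 Mbps.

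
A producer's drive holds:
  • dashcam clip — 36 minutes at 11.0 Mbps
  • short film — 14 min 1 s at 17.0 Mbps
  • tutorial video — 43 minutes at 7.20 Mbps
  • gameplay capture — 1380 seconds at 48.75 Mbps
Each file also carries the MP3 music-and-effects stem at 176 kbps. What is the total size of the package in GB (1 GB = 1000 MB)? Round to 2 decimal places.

15.64 GB

Audio: 176 kbps = 0.176 Mbps.
dashcam clip: 11.176 Mbps × 2160 s = 24140.2 Mb
short film: 17.176 Mbps × 841 s = 14445.0 Mb
tutorial video: 7.376 Mbps × 2580 s = 19030.1 Mb
gameplay capture: 48.926 Mbps × 1380 s = 67517.9 Mb
Total: 125133.1 Mb = 15641.6 MB.
= 15.64 GB.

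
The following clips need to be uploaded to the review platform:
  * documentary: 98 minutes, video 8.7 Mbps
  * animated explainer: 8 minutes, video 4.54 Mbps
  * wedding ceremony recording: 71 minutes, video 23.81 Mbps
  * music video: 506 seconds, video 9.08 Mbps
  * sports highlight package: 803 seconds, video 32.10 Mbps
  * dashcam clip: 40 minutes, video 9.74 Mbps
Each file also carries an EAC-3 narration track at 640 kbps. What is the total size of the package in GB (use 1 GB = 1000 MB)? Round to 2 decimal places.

Audio: 640 kbps = 0.640 Mbps.
documentary: 9.340 Mbps × 5880 s = 54919.2 Mb
animated explainer: 5.180 Mbps × 480 s = 2486.4 Mb
wedding ceremony recording: 24.450 Mbps × 4260 s = 104157.0 Mb
music video: 9.720 Mbps × 506 s = 4918.3 Mb
sports highlight package: 32.740 Mbps × 803 s = 26290.2 Mb
dashcam clip: 10.380 Mbps × 2400 s = 24912.0 Mb
Total: 217683.1 Mb = 27210.4 MB.
= 27.21 GB.

27.21 GB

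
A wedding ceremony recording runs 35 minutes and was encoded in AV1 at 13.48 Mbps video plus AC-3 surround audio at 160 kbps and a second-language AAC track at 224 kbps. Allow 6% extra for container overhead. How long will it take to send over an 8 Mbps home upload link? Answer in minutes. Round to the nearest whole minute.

64 minutes

35 min = 2100 s
Audio total: 160 + 224 = 384 kbps = 0.384 Mbps.
Total bitrate: 13.864 Mbps.
File: 13.864 Mbps × 2100 s = 29114.4 Mb.
With 6% container overhead: ×1.06. → 30861.3 Mb.
At 8 Mbps: 30861.3 / 8 = 3857.7 s ≈ 64.3 minutes.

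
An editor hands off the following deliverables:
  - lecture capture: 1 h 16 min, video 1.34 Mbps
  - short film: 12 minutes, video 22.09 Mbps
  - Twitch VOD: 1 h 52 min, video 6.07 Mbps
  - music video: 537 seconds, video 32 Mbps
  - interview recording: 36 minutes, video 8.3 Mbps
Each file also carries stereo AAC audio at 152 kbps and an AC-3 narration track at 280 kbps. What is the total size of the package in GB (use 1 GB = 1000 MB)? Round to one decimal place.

Audio total: 152 + 280 = 432 kbps = 0.432 Mbps.
lecture capture: 1.772 Mbps × 4560 s = 8080.3 Mb
short film: 22.522 Mbps × 720 s = 16215.8 Mb
Twitch VOD: 6.502 Mbps × 6720 s = 43693.4 Mb
music video: 32.432 Mbps × 537 s = 17416.0 Mb
interview recording: 8.732 Mbps × 2160 s = 18861.1 Mb
Total: 104266.7 Mb = 13033.3 MB.
= 13.03 GB.

13.0 GB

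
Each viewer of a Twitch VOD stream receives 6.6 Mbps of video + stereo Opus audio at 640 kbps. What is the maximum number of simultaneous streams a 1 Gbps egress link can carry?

138

Audio: 640 kbps = 0.640 Mbps.
Per-viewer media rate: 7.240 Mbps.
1 Gbps = 1,000 Mbps; 1,000 / 7.240 = 138.12 → 138 viewers.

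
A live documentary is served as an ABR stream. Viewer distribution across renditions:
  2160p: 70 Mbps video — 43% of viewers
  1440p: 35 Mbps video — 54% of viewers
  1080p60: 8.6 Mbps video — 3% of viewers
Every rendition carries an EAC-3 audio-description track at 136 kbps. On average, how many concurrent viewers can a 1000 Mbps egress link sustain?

Audio: 136 kbps = 0.136 Mbps.
Average per-viewer bitrate: 0.43×70.136 + 0.54×35.136 + 0.03×8.736 = 49.394 Mbps.
1000 Mbps = 1,000 Mbps; 1,000 / 49.394 = 20.25 → 20.

20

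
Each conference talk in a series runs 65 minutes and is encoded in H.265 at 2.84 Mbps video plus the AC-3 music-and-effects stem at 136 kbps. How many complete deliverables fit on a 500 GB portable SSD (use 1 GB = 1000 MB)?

65 min = 3900 s
Audio: 136 kbps = 0.136 Mbps.
Total bitrate: 2.976 Mbps.
Per item: 2.976 Mbps × 3900 s = 11,606 Mb = 1,451 MB.
Capacity: 500 GB = 4,000,000 Mb; 344.64 items → 344 complete.

344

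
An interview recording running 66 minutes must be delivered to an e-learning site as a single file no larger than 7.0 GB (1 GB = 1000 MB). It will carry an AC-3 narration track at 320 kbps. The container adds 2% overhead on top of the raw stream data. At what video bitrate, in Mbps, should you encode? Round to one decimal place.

13.5 Mbps

Budget: 7.0 GB = 56000.0 Mb.
Stream payload after overhead: 56000.0 / 1.02 = 54902.0 Mb.
66 min = 3960 s
Total bitrate budget: 54902.0 Mb / 3960 s = 13.864 Mbps.
Audio: 320 kbps = 0.320 Mbps.
Video: 13.864 − 0.320 = 13.544 Mbps.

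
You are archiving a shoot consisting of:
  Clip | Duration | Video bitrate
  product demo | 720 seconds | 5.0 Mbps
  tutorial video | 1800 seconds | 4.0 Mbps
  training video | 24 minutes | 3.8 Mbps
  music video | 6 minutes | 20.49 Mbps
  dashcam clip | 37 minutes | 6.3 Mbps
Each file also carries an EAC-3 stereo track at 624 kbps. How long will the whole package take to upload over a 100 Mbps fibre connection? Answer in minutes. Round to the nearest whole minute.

Audio: 624 kbps = 0.624 Mbps.
product demo: 5.624 Mbps × 720 s = 4049.3 Mb
tutorial video: 4.624 Mbps × 1800 s = 8323.2 Mb
training video: 4.424 Mbps × 1440 s = 6370.6 Mb
music video: 21.114 Mbps × 360 s = 7601.0 Mb
dashcam clip: 6.924 Mbps × 2220 s = 15371.3 Mb
Total: 41715.4 Mb = 5214.4 MB.
At 100 Mbps: 41715.4 / 100 = 417 s ≈ 6.95 minutes.

7 minutes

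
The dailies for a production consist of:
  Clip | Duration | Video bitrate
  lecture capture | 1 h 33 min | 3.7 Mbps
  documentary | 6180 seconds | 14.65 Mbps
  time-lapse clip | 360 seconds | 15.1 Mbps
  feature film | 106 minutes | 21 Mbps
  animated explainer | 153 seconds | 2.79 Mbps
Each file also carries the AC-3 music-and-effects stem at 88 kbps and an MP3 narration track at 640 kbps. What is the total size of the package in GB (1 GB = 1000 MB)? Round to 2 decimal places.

Audio total: 88 + 640 = 728 kbps = 0.728 Mbps.
lecture capture: 4.428 Mbps × 5580 s = 24708.2 Mb
documentary: 15.378 Mbps × 6180 s = 95036.0 Mb
time-lapse clip: 15.828 Mbps × 360 s = 5698.1 Mb
feature film: 21.728 Mbps × 6360 s = 138190.1 Mb
animated explainer: 3.518 Mbps × 153 s = 538.3 Mb
Total: 264170.7 Mb = 33021.3 MB.
= 33.02 GB.

33.02 GB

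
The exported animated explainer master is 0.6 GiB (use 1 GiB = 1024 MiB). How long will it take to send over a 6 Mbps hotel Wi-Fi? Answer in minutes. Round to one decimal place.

14.3 minutes

File: 0.6 GiB = 5154.0 Mb.
At 6 Mbps: 5154.0 / 6 = 859.0 s ≈ 14.3 minutes.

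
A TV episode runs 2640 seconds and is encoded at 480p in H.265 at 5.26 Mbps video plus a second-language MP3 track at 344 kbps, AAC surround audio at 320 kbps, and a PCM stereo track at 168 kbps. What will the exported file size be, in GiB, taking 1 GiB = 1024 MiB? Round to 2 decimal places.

Audio total: 344 + 320 + 168 = 832 kbps = 0.832 Mbps.
Total bitrate: 5.26 + 0.832 = 6.092 Mbps.
Stream data: 6.092 Mbps × 2640 s = 16082.9 Mb.
16,083 Mb = 2,010,360,000 bytes ÷ 1,073,741,824 = 1.872 GiB.

1.87 GiB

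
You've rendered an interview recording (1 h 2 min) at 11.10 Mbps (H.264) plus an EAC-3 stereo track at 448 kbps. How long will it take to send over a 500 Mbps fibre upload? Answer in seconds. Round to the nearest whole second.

86 seconds

1 h 2 min = 62 min = 3720 s
Audio: 448 kbps = 0.448 Mbps.
Total bitrate: 11.548 Mbps.
File: 11.548 Mbps × 3720 s = 42958.6 Mb.
At 500 Mbps: 42958.6 / 500 = 85.9 s ≈ 85.9 seconds.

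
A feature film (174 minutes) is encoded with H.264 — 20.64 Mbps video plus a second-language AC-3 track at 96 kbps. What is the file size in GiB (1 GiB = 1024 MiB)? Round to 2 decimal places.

25.20 GiB

174 min = 10440 s
Audio: 96 kbps = 0.096 Mbps.
Total bitrate: 20.64 + 0.096 = 20.736 Mbps.
Stream data: 20.736 Mbps × 10440 s = 216483.8 Mb.
216,484 Mb = 27,060,480,000 bytes ÷ 1,073,741,824 = 25.20 GiB.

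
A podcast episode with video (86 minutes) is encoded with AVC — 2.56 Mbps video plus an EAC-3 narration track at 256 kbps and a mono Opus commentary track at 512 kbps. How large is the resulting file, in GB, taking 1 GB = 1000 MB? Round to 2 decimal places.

2.15 GB

86 min = 5160 s
Audio total: 256 + 512 = 768 kbps = 0.768 Mbps.
Total bitrate: 2.56 + 0.768 = 3.328 Mbps.
Stream data: 3.328 Mbps × 5160 s = 17172.5 Mb.
17,172 Mb ÷ 8 = 2,147 MB → 2.147 GB.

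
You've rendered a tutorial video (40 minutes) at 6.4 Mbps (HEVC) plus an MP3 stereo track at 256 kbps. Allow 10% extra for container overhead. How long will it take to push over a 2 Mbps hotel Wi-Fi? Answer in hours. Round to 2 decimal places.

2.44 hours

40 min = 2400 s
Audio: 256 kbps = 0.256 Mbps.
Total bitrate: 6.656 Mbps.
File: 6.656 Mbps × 2400 s = 15974.4 Mb.
With 10% container overhead: ×1.10. → 17571.8 Mb.
At 2 Mbps: 17571.8 / 2 = 8785.9 s ≈ 2.44 hours.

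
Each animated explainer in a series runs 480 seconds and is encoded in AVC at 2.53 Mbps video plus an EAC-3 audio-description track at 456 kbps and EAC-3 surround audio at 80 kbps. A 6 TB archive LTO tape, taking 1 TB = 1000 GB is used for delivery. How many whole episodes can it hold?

Audio total: 456 + 80 = 536 kbps = 0.536 Mbps.
Total bitrate: 3.066 Mbps.
Per item: 3.066 Mbps × 480 s = 1,472 Mb = 184.0 MB.
Capacity: 6 TB = 48,000,000 Mb; 32615.79 items → 32615 complete.

32615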